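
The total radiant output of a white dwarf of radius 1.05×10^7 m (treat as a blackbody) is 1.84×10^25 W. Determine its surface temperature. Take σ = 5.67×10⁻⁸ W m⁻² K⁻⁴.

A = 4πr² = 4π × (1.05×10^7)² = 1.39×10^15 m².
From P = σAT⁴, T = (P / σA)^(1/4) = (1.84×10^25 / (5.67×10⁻⁸ × 1.39×10^15))^(1/4).
T = (2.34×10^17)^(1/4) = 22000 K.

T ≈ 22000 K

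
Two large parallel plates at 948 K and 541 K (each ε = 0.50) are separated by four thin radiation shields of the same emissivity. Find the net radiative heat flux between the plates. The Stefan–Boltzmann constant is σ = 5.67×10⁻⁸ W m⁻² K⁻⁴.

q ≈ 2730 W/m²

Each of the 5 gaps contributes resistance (2/ε − 1) = 2/0.50 − 1 = 3.000; total = 15.00.
q = σ(T₁⁴ − T₂⁴) / 15.00 = 5.67×10⁻⁸ × 7.22×10^11 / 15.00 = 2730 W/m².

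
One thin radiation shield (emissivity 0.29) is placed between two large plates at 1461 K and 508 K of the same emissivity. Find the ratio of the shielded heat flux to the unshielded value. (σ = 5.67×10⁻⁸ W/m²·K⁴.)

With N identical shields there are N+1 = 2 gaps in series, each with the same radiative resistance, so the flux falls to 1/(N+1) of its unshielded value.

ratio ≈ 0.500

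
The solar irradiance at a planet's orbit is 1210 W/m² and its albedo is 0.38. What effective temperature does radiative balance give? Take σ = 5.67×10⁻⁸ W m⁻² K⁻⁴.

T ≈ 240 K

Power absorbed = (1−a)S·πR²; power emitted = 4πR²σT⁴. Equating and cancelling πR²:
T = ((1−a)S / 4σ)^(1/4) = (750 / (4 × 5.67×10⁻⁸))^(1/4) = (3.31×10^9)^(1/4).
T = 240 K.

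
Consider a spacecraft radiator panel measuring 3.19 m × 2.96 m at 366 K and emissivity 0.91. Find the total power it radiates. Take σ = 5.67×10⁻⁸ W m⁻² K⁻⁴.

A = 3.19 × 2.96 = 9.44 m².
Stefan–Boltzmann: P = εσAT⁴ = 0.91 × 5.67×10⁻⁸ × 9.44 × (366)⁴ = 0.91 × 5.67×10⁻⁸ × 9.44 × 1.79×10^10.
P = 8740 W.

P ≈ 8740 W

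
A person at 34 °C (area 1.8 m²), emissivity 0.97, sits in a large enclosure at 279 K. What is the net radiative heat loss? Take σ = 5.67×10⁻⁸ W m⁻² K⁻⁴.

Convert: 34 °C = 307 K.
Q = εσA(T⁴ − T_s⁴). T⁴ − T_s⁴ = (307)⁴ − (279)⁴ = 8.88×10^9 − 6.06×10^9 = 2.82×10^9 K⁴.
Q = 0.97 × 5.67×10⁻⁸ × 1.80 × 2.82×10^9 = 280 W.

Q ≈ 280 W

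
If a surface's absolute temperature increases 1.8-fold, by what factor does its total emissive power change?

factor ≈ 10.5

P ∝ T⁴, so the power scales as (1.8)⁴ = 10.5.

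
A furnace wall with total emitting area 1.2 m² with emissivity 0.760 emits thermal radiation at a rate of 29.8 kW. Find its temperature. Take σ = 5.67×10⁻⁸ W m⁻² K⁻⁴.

T ≈ 871 K

From P = εσAT⁴, T = (P / εσA)^(1/4) = (29800 / (0.760 × 5.67×10⁻⁸ × 1.20))^(1/4).
T = (5.76×10^11)^(1/4) = 871 K.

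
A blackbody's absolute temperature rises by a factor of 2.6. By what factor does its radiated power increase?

P ∝ T⁴, so the power scales as (2.6)⁴ = 45.7.

factor ≈ 45.7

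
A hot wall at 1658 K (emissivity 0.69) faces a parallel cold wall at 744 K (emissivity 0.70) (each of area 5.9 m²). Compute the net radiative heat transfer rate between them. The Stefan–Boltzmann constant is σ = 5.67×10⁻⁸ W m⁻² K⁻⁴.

Q ≈ 1.29×10^6 W

For two large parallel gray plates, q = σ(T₁⁴ − T₂⁴) / (1/ε₁ + 1/ε₂ − 1).
1/ε₁ + 1/ε₂ − 1 = 1/0.69 + 1/0.70 − 1 = 1.878.
T₁⁴ − T₂⁴ = 7.56×10^12 − 3.06×10^11 = 7.25×10^12 K⁴.
q = 5.67×10⁻⁸ × 7.25×10^12 / 1.878 = 2.19×10^5 W/m².
Q = q·A = 2.19×10^5 × 5.9 = 1.29×10^6 W.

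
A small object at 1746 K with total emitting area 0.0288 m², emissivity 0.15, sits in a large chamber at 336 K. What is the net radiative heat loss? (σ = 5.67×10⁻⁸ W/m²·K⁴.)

Q ≈ 2270 W

Q = εσA(T⁴ − T_s⁴). T⁴ − T_s⁴ = (1746)⁴ − (336)⁴ = 9.29×10^12 − 1.27×10^10 = 9.28×10^12 K⁴.
Q = 0.15 × 5.67×10⁻⁸ × 0.0288 × 9.28×10^12 = 2270 W.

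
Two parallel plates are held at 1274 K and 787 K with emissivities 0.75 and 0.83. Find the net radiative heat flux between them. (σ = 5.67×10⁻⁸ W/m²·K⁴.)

For two large parallel gray plates, q = σ(T₁⁴ − T₂⁴) / (1/ε₁ + 1/ε₂ − 1).
1/ε₁ + 1/ε₂ − 1 = 1/0.75 + 1/0.83 − 1 = 1.538.
T₁⁴ − T₂⁴ = 2.63×10^12 − 3.84×10^11 = 2.25×10^12 K⁴.
q = 5.67×10⁻⁸ × 2.25×10^12 / 1.538 = 83000 W/m².

q ≈ 83000 W/m²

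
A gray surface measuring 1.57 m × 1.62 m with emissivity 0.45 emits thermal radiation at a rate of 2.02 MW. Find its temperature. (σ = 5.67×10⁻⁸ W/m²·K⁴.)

T ≈ 2360 K

A = 1.57 × 1.62 = 2.54 m².
From P = εσAT⁴, T = (P / εσA)^(1/4) = (2.02×10^6 / (0.45 × 5.67×10⁻⁸ × 2.54))^(1/4).
T = (3.11×10^13)^(1/4) = 2360 K.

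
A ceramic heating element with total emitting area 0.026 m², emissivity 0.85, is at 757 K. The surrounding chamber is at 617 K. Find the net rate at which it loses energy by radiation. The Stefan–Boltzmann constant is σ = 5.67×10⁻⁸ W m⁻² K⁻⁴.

Q ≈ 230 W

Q = εσA(T⁴ − T_s⁴). T⁴ − T_s⁴ = (757)⁴ − (617)⁴ = 3.28×10^11 − 1.45×10^11 = 1.83×10^11 K⁴.
Q = 0.85 × 5.67×10⁻⁸ × 0.0260 × 1.83×10^11 = 230 W.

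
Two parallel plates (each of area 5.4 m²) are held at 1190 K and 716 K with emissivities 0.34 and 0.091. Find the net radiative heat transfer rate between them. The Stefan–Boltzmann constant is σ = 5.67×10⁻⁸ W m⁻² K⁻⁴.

Q ≈ 41300 W

For two large parallel gray plates, q = σ(T₁⁴ − T₂⁴) / (1/ε₁ + 1/ε₂ − 1).
1/ε₁ + 1/ε₂ − 1 = 1/0.34 + 1/0.091 − 1 = 12.93.
T₁⁴ − T₂⁴ = 2.01×10^12 − 2.63×10^11 = 1.74×10^12 K⁴.
q = 5.67×10⁻⁸ × 1.74×10^12 / 12.93 = 7640 W/m².
Q = q·A = 7640 × 5.4 = 41300 W.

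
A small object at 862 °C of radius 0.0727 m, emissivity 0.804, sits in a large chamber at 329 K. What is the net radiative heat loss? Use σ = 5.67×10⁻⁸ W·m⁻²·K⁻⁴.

A = 4πr² = 4π × (0.0727)² = 0.0664 m².
Convert: 862 °C = 1135 K.
Q = εσA(T⁴ − T_s⁴). T⁴ − T_s⁴ = (1135)⁴ − (329)⁴ = 1.66×10^12 − 1.17×10^10 = 1.65×10^12 K⁴.
Q = 0.804 × 5.67×10⁻⁸ × 0.0664 × 1.65×10^12 = 4990 W.

Q ≈ 4990 W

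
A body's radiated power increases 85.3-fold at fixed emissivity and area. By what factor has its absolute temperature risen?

factor ≈ 3.04

P ∝ T⁴ ⇒ T ∝ P^(1/4), so T scales by (85.3)^(1/4) = 3.04.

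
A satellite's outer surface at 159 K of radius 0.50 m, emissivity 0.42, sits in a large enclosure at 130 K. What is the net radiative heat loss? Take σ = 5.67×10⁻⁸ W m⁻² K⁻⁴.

A = 4πr² = 4π × (0.50)² = 3.14 m².
Q = εσA(T⁴ − T_s⁴). T⁴ − T_s⁴ = (159)⁴ − (130)⁴ = 6.39×10^8 − 2.86×10^8 = 3.54×10^8 K⁴.
Q = 0.42 × 5.67×10⁻⁸ × 3.14 × 3.54×10^8 = 26.4 W.

Q ≈ 26.4 W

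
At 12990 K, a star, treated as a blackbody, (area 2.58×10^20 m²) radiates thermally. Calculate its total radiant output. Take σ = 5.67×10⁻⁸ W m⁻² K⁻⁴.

P = σAT⁴ = 5.67×10⁻⁸ × 2.58×10^20 × (12990)⁴ = 5.67×10⁻⁸ × 2.58×10^20 × 2.85×10^16.
P = 4.17×10^29 W.

P ≈ 4.17×10^29 W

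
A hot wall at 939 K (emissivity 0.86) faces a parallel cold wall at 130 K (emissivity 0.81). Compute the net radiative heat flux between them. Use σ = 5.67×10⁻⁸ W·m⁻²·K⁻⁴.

q ≈ 31500 W/m²

For two large parallel gray plates, q = σ(T₁⁴ − T₂⁴) / (1/ε₁ + 1/ε₂ − 1).
1/ε₁ + 1/ε₂ − 1 = 1/0.86 + 1/0.81 − 1 = 1.397.
T₁⁴ − T₂⁴ = 7.77×10^11 − 2.86×10^8 = 7.77×10^11 K⁴.
q = 5.67×10⁻⁸ × 7.77×10^11 / 1.397 = 31500 W/m².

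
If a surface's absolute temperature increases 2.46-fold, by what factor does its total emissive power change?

P ∝ T⁴, so the power scales as (2.46)⁴ = 36.6.

factor ≈ 36.6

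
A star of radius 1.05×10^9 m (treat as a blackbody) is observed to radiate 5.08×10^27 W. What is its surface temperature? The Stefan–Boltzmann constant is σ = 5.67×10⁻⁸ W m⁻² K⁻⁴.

A = 4πr² = 4π × (1.05×10^9)² = 1.39×10^19 m².
From P = σAT⁴, T = (P / σA)^(1/4) = (5.08×10^27 / (5.67×10⁻⁸ × 1.39×10^19))^(1/4).
T = (6.47×10^15)^(1/4) = 8970 K.

T ≈ 8970 K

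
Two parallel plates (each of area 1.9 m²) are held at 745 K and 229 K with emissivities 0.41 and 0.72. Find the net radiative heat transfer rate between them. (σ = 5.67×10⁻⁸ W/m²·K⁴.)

For two large parallel gray plates, q = σ(T₁⁴ − T₂⁴) / (1/ε₁ + 1/ε₂ − 1).
1/ε₁ + 1/ε₂ − 1 = 1/0.41 + 1/0.72 − 1 = 2.828.
T₁⁴ − T₂⁴ = 3.08×10^11 − 2.75×10^9 = 3.05×10^11 K⁴.
q = 5.67×10⁻⁸ × 3.05×10^11 / 2.828 = 6120 W/m².
Q = q·A = 6120 × 1.9 = 11600 W.

Q ≈ 11600 W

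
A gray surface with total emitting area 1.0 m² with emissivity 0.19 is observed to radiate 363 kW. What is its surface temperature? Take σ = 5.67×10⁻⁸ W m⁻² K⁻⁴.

T ≈ 2410 K

From P = εσAT⁴, T = (P / εσA)^(1/4) = (3.63×10^5 / (0.19 × 5.67×10⁻⁸ × 1.00))^(1/4).
T = (3.37×10^13)^(1/4) = 2410 K.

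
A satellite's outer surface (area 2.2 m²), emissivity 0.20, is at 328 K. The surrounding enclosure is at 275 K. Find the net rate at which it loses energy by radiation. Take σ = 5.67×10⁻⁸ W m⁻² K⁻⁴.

Q ≈ 146 W

Q = εσA(T⁴ − T_s⁴). T⁴ − T_s⁴ = (328)⁴ − (275)⁴ = 1.16×10^10 − 5.72×10^9 = 5.86×10^9 K⁴.
Q = 0.20 × 5.67×10⁻⁸ × 2.20 × 5.86×10^9 = 146 W.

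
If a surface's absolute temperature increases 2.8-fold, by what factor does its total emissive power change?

factor ≈ 61.5

P ∝ T⁴, so the power scales as (2.8)⁴ = 61.5.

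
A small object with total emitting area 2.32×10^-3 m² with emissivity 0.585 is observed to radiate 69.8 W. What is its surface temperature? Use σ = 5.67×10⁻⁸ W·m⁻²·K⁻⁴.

T ≈ 976 K

From P = εσAT⁴, T = (P / εσA)^(1/4) = (69.8 / (0.585 × 5.67×10⁻⁸ × 2.32×10^-3))^(1/4).
T = (9.07×10^11)^(1/4) = 976 K.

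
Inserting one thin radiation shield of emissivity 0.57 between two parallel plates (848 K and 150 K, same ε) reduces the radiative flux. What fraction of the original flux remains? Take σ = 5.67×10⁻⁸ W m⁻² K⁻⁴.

ratio ≈ 0.500

With N identical shields there are N+1 = 2 gaps in series, each with the same radiative resistance, so the flux falls to 1/(N+1) of its unshielded value.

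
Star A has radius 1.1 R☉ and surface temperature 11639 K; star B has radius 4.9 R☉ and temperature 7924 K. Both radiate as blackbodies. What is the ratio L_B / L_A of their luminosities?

L_B/L_A ≈ 4.26

L = 4πR²σT⁴ ∝ R²T⁴, so L_B/L_A = (4.9/1.1)² × (7924/11639)⁴ = 19.8 × 0.215 = 4.26.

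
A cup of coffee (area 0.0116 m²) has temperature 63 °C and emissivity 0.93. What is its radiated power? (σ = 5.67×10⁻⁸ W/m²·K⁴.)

63 °C = 336 K.
Stefan–Boltzmann: P = εσAT⁴ = 0.93 × 5.67×10⁻⁸ × 0.0116 × (336)⁴ = 0.93 × 5.67×10⁻⁸ × 0.0116 × 1.27×10^10.
P = 7.80 W.

P ≈ 7.80 W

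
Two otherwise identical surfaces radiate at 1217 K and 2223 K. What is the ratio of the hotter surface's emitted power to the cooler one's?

P ∝ T⁴, so the ratio is (2223/1217)⁴ = (1.827)⁴ = 11.1.

ratio ≈ 11.1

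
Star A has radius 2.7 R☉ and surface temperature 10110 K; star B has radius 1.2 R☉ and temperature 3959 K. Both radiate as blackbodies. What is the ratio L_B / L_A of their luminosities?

L_B/L_A ≈ 4.64×10^-3

L = 4πR²σT⁴ ∝ R²T⁴, so L_B/L_A = (1.2/2.7)² × (3959/10110)⁴ = 0.198 × 0.0235 = 4.64×10^-3.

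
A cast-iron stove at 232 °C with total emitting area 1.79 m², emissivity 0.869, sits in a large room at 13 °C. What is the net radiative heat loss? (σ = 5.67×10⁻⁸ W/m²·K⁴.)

Q ≈ 5150 W

Convert: 232 °C = 505 K; 13 °C = 286 K.
Q = εσA(T⁴ − T_s⁴). T⁴ − T_s⁴ = (505)⁴ − (286)⁴ = 6.50×10^10 − 6.69×10^9 = 5.83×10^10 K⁴.
Q = 0.869 × 5.67×10⁻⁸ × 1.79 × 5.83×10^10 = 5150 W.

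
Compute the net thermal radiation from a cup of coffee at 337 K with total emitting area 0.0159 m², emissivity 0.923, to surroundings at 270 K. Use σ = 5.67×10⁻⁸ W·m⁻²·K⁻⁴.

Q ≈ 6.31 W

Q = εσA(T⁴ − T_s⁴). T⁴ − T_s⁴ = (337)⁴ − (270)⁴ = 1.29×10^10 − 5.31×10^9 = 7.58×10^9 K⁴.
Q = 0.923 × 5.67×10⁻⁸ × 0.0159 × 7.58×10^9 = 6.31 W.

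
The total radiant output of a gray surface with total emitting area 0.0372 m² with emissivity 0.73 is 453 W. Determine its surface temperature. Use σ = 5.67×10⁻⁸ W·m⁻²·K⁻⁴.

From P = εσAT⁴, T = (P / εσA)^(1/4) = (453 / (0.73 × 5.67×10⁻⁸ × 0.0372))^(1/4).
T = (2.94×10^11)^(1/4) = 736 K.

T ≈ 736 K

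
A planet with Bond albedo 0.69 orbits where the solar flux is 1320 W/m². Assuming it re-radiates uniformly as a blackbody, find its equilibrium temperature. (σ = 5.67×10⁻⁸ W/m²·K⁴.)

T ≈ 206 K

Power absorbed = (1−a)S·πR²; power emitted = 4πR²σT⁴. Equating and cancelling πR²:
T = ((1−a)S / 4σ)^(1/4) = (409 / (4 × 5.67×10⁻⁸))^(1/4) = (1.80×10^9)^(1/4).
T = 206 K.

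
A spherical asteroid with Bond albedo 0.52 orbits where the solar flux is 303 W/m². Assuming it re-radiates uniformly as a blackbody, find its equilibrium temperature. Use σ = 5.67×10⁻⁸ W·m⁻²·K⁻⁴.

T ≈ 159 K

Power absorbed = (1−a)S·πR²; power emitted = 4πR²σT⁴. Equating and cancelling πR²:
T = ((1−a)S / 4σ)^(1/4) = (145 / (4 × 5.67×10⁻⁸))^(1/4) = (6.41×10^8)^(1/4).
T = 159 K.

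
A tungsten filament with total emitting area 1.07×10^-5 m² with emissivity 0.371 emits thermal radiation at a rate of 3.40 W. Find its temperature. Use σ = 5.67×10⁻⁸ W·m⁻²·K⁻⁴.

From P = εσAT⁴, T = (P / εσA)^(1/4) = (3.40 / (0.371 × 5.67×10⁻⁸ × 1.07×10^-5))^(1/4).
T = (1.51×10^13)^(1/4) = 1970 K.

T ≈ 1970 K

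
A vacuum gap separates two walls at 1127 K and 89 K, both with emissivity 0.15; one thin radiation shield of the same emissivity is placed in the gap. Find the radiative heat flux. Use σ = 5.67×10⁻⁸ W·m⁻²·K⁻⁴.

q ≈ 3710 W/m²

Each of the 2 gaps contributes resistance (2/ε − 1) = 2/0.15 − 1 = 12.33; total = 24.67.
q = σ(T₁⁴ − T₂⁴) / 24.67 = 5.67×10⁻⁸ × 1.61×10^12 / 24.67 = 3710 W/m².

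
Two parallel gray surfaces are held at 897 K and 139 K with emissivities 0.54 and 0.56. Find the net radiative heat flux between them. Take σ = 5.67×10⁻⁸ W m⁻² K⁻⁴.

For two large parallel gray plates, q = σ(T₁⁴ − T₂⁴) / (1/ε₁ + 1/ε₂ − 1).
1/ε₁ + 1/ε₂ − 1 = 1/0.54 + 1/0.56 − 1 = 2.638.
T₁⁴ − T₂⁴ = 6.47×10^11 − 3.73×10^8 = 6.47×10^11 K⁴.
q = 5.67×10⁻⁸ × 6.47×10^11 / 2.638 = 13900 W/m².

q ≈ 13900 W/m²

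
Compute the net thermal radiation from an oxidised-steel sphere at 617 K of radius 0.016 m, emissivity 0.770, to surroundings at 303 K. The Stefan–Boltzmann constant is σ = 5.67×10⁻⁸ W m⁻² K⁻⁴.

Q ≈ 19.2 W

A = 4πr² = 4π × (0.016)² = 3.22×10^-3 m².
Q = εσA(T⁴ − T_s⁴). T⁴ − T_s⁴ = (617)⁴ − (303)⁴ = 1.45×10^11 − 8.43×10^9 = 1.36×10^11 K⁴.
Q = 0.770 × 5.67×10⁻⁸ × 3.22×10^-3 × 1.36×10^11 = 19.2 W.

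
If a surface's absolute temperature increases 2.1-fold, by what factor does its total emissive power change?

factor ≈ 19.4

P ∝ T⁴, so the power scales as (2.1)⁴ = 19.4.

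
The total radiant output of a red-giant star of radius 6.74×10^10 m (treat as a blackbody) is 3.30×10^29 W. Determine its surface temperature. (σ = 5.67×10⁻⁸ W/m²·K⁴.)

A = 4πr² = 4π × (6.74×10^10)² = 5.71×10^22 m².
From P = σAT⁴, T = (P / σA)^(1/4) = (3.30×10^29 / (5.67×10⁻⁸ × 5.71×10^22))^(1/4).
T = (1.02×10^14)^(1/4) = 3180 K.

T ≈ 3180 K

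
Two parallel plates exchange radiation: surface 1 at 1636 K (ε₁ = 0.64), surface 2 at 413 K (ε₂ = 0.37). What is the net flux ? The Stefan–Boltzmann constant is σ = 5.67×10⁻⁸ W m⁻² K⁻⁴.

q ≈ 1.24×10^5 W/m²

For two large parallel gray plates, q = σ(T₁⁴ − T₂⁴) / (1/ε₁ + 1/ε₂ − 1).
1/ε₁ + 1/ε₂ − 1 = 1/0.64 + 1/0.37 − 1 = 3.265.
T₁⁴ − T₂⁴ = 7.16×10^12 − 2.91×10^10 = 7.13×10^12 K⁴.
q = 5.67×10⁻⁸ × 7.13×10^12 / 3.265 = 1.24×10^5 W/m².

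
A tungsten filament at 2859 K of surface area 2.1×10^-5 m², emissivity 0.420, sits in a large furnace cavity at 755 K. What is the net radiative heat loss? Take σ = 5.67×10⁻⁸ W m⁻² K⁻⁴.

Q ≈ 33.2 W

Q = εσA(T⁴ − T_s⁴). T⁴ − T_s⁴ = (2859)⁴ − (755)⁴ = 6.68×10^13 − 3.25×10^11 = 6.65×10^13 K⁴.
Q = 0.420 × 5.67×10⁻⁸ × 2.10×10^-5 × 6.65×10^13 = 33.2 W.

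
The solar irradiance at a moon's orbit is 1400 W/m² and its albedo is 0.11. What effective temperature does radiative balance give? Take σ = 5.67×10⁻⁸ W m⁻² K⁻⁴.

Power absorbed = (1−a)S·πR²; power emitted = 4πR²σT⁴. Equating and cancelling πR²:
T = ((1−a)S / 4σ)^(1/4) = (1250 / (4 × 5.67×10⁻⁸))^(1/4) = (5.49×10^9)^(1/4).
T = 272 K.

T ≈ 272 K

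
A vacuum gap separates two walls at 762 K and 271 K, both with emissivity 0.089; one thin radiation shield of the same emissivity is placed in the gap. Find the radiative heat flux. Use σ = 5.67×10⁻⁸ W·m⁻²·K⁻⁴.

Each of the 2 gaps contributes resistance (2/ε − 1) = 2/0.089 − 1 = 21.47; total = 42.94.
q = σ(T₁⁴ − T₂⁴) / 42.94 = 5.67×10⁻⁸ × 3.32×10^11 / 42.94 = 438 W/m².

q ≈ 438 W/m²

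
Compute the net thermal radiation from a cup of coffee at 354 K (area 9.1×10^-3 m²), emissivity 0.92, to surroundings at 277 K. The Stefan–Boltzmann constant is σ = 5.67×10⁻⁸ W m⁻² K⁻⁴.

Q ≈ 4.66 W

Q = εσA(T⁴ − T_s⁴). T⁴ − T_s⁴ = (354)⁴ − (277)⁴ = 1.57×10^10 − 5.89×10^9 = 9.82×10^9 K⁴.
Q = 0.92 × 5.67×10⁻⁸ × 9.10×10^-3 × 9.82×10^9 = 4.66 W.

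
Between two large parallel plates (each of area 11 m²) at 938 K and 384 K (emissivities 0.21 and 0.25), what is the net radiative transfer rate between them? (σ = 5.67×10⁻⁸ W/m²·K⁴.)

For two large parallel gray plates, q = σ(T₁⁴ − T₂⁴) / (1/ε₁ + 1/ε₂ − 1).
1/ε₁ + 1/ε₂ − 1 = 1/0.21 + 1/0.25 − 1 = 7.762.
T₁⁴ − T₂⁴ = 7.74×10^11 − 2.17×10^10 = 7.52×10^11 K⁴.
q = 5.67×10⁻⁸ × 7.52×10^11 / 7.762 = 5500 W/m².
Q = q·A = 5500 × 11 = 60500 W.

Q ≈ 60500 W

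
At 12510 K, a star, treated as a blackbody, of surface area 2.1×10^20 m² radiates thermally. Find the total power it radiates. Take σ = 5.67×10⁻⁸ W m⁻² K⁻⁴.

P = σAT⁴ = 5.67×10⁻⁸ × 2.10×10^20 × (12510)⁴ = 5.67×10⁻⁸ × 2.10×10^20 × 2.45×10^16.
P = 2.92×10^29 W.

P ≈ 2.92×10^29 W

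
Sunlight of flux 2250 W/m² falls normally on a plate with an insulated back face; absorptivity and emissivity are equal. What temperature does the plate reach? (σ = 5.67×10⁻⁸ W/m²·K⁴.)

Absorbed flux αS = emitted flux εσT⁴ (one radiating face); with α = ε, T = (S/σ)^(1/4).
T = (2250 / 5.67×10⁻⁸)^(1/4) = (3.97×10^10)^(1/4).
T = 446 K.

T ≈ 446 K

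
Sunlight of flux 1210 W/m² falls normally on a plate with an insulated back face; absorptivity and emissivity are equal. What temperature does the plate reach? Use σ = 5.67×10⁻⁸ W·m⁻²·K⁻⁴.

Absorbed flux αS = emitted flux εσT⁴ (one radiating face); with α = ε, T = (S/σ)^(1/4).
T = (1210 / 5.67×10⁻⁸)^(1/4) = (2.13×10^10)^(1/4).
T = 382 K.

T ≈ 382 K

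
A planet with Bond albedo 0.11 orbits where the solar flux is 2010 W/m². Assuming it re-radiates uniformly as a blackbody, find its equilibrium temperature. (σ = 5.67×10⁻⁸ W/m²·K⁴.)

T ≈ 298 K

Power absorbed = (1−a)S·πR²; power emitted = 4πR²σT⁴. Equating and cancelling πR²:
T = ((1−a)S / 4σ)^(1/4) = (1790 / (4 × 5.67×10⁻⁸))^(1/4) = (7.89×10^9)^(1/4).
T = 298 K.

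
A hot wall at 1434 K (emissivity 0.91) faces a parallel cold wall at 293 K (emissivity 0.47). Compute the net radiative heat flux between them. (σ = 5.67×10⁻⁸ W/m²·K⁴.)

q ≈ 1.07×10^5 W/m²

For two large parallel gray plates, q = σ(T₁⁴ − T₂⁴) / (1/ε₁ + 1/ε₂ − 1).
1/ε₁ + 1/ε₂ − 1 = 1/0.91 + 1/0.47 − 1 = 2.227.
T₁⁴ − T₂⁴ = 4.23×10^12 − 7.37×10^9 = 4.22×10^12 K⁴.
q = 5.67×10⁻⁸ × 4.22×10^12 / 2.227 = 1.07×10^5 W/m².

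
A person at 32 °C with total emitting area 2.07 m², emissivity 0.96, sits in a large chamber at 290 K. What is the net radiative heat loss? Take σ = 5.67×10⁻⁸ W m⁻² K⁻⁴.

Convert: 32 °C = 305 K.
Q = εσA(T⁴ − T_s⁴). T⁴ − T_s⁴ = (305)⁴ − (290)⁴ = 8.65×10^9 − 7.07×10^9 = 1.58×10^9 K⁴.
Q = 0.96 × 5.67×10⁻⁸ × 2.07 × 1.58×10^9 = 178 W.

Q ≈ 178 W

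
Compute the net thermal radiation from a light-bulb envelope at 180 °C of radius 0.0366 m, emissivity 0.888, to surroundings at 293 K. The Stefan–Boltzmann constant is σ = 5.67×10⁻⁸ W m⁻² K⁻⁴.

A = 4πr² = 4π × (0.0366)² = 0.0168 m².
Convert: 180 °C = 453 K.
Q = εσA(T⁴ − T_s⁴). T⁴ − T_s⁴ = (453)⁴ − (293)⁴ = 4.21×10^10 − 7.37×10^9 = 3.47×10^10 K⁴.
Q = 0.888 × 5.67×10⁻⁸ × 0.0168 × 3.47×10^10 = 29.4 W.

Q ≈ 29.4 W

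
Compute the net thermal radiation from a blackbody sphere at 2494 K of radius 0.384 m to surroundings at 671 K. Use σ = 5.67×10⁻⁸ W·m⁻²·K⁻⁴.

Q ≈ 4.04×10^6 W

A = 4πr² = 4π × (0.384)² = 1.85 m².
Q = σA(T⁴ − T_s⁴). T⁴ − T_s⁴ = (2494)⁴ − (671)⁴ = 3.87×10^13 − 2.03×10^11 = 3.85×10^13 K⁴.
Q = 5.67×10⁻⁸ × 1.85 × 3.85×10^13 = 4.04×10^6 W.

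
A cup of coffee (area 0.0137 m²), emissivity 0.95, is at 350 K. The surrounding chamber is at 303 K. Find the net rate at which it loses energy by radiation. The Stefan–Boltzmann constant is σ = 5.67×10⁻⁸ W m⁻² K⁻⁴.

Q ≈ 4.85 W

Q = εσA(T⁴ − T_s⁴). T⁴ − T_s⁴ = (350)⁴ − (303)⁴ = 1.50×10^10 − 8.43×10^9 = 6.58×10^9 K⁴.
Q = 0.95 × 5.67×10⁻⁸ × 0.0137 × 6.58×10^9 = 4.85 W.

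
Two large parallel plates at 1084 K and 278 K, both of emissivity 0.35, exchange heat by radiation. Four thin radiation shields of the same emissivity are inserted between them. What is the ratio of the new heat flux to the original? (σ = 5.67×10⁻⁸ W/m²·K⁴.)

With N identical shields there are N+1 = 5 gaps in series, each with the same radiative resistance, so the flux falls to 1/(N+1) of its unshielded value.

ratio ≈ 0.200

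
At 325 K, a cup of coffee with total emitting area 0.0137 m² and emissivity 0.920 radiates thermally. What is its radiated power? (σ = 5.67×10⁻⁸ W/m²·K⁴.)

P ≈ 7.97 W

Stefan–Boltzmann: P = εσAT⁴ = 0.920 × 5.67×10⁻⁸ × 0.0137 × (325)⁴ = 0.920 × 5.67×10⁻⁸ × 0.0137 × 1.12×10^10.
P = 7.97 W.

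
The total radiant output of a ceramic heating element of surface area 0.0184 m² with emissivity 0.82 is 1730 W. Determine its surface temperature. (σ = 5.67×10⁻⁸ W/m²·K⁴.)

T ≈ 1190 K

From P = εσAT⁴, T = (P / εσA)^(1/4) = (1730 / (0.82 × 5.67×10⁻⁸ × 0.0184))^(1/4).
T = (2.02×10^12)^(1/4) = 1190 K.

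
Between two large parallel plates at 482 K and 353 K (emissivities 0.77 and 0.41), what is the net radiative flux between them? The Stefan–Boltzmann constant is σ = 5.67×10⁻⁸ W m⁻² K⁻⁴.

q ≈ 796 W/m²

For two large parallel gray plates, q = σ(T₁⁴ − T₂⁴) / (1/ε₁ + 1/ε₂ − 1).
1/ε₁ + 1/ε₂ − 1 = 1/0.77 + 1/0.41 − 1 = 2.738.
T₁⁴ − T₂⁴ = 5.40×10^10 − 1.55×10^10 = 3.84×10^10 K⁴.
q = 5.67×10⁻⁸ × 3.84×10^10 / 2.738 = 796 W/m².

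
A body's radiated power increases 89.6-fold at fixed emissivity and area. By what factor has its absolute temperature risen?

P ∝ T⁴ ⇒ T ∝ P^(1/4), so T scales by (89.6)^(1/4) = 3.08.

factor ≈ 3.08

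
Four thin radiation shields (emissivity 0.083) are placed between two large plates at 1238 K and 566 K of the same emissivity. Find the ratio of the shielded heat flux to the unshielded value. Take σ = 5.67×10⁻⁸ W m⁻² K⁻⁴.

ratio ≈ 0.200

With N identical shields there are N+1 = 5 gaps in series, each with the same radiative resistance, so the flux falls to 1/(N+1) of its unshielded value.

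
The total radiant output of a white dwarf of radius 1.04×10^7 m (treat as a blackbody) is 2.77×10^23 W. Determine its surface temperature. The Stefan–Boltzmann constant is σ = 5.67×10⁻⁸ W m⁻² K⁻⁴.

A = 4πr² = 4π × (1.04×10^7)² = 1.36×10^15 m².
From P = σAT⁴, T = (P / σA)^(1/4) = (2.77×10^23 / (5.67×10⁻⁸ × 1.36×10^15))^(1/4).
T = (3.59×10^15)^(1/4) = 7740 K.

T ≈ 7740 K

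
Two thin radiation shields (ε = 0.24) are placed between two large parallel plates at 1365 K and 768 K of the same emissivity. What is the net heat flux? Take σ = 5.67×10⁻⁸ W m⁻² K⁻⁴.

Each of the 3 gaps contributes resistance (2/ε − 1) = 2/0.24 − 1 = 7.333; total = 22.00.
q = σ(T₁⁴ − T₂⁴) / 22.00 = 5.67×10⁻⁸ × 3.12×10^12 / 22.00 = 8050 W/m².

q ≈ 8050 W/m²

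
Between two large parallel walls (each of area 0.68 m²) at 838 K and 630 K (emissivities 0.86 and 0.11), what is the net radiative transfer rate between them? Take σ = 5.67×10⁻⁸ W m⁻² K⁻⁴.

Q ≈ 1400 W

For two large parallel gray plates, q = σ(T₁⁴ − T₂⁴) / (1/ε₁ + 1/ε₂ − 1).
1/ε₁ + 1/ε₂ − 1 = 1/0.86 + 1/0.11 − 1 = 9.254.
T₁⁴ − T₂⁴ = 4.93×10^11 − 1.58×10^11 = 3.36×10^11 K⁴.
q = 5.67×10⁻⁸ × 3.36×10^11 / 9.254 = 2060 W/m².
Q = q·A = 2060 × 0.68 = 1400 W.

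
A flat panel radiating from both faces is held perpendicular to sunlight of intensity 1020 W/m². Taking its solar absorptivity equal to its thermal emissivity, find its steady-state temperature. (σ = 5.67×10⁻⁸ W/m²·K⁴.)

Absorbed flux αS = emitted flux 2εσT⁴ per unit area; with α = ε this gives T = (S/2σ)^(1/4).
T = (1020 / (2 × 5.67×10⁻⁸))^(1/4) = (8.99×10^9)^(1/4).
T = 308 K.

T ≈ 308 K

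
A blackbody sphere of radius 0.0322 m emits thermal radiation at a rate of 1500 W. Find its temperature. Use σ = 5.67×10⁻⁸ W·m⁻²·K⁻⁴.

T ≈ 1190 K

A = 4πr² = 4π × (0.0322)² = 0.0130 m².
From P = σAT⁴, T = (P / σA)^(1/4) = (1500 / (5.67×10⁻⁸ × 0.0130))^(1/4).
T = (2.03×10^12)^(1/4) = 1190 K.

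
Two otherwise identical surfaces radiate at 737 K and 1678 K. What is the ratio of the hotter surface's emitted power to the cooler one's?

P ∝ T⁴, so the ratio is (1678/737)⁴ = (2.277)⁴ = 26.9.

ratio ≈ 26.9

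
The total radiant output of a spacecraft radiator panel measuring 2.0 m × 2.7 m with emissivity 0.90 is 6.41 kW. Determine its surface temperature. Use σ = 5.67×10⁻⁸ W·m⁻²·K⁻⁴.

A = 2.0 × 2.7 = 5.40 m².
From P = εσAT⁴, T = (P / εσA)^(1/4) = (6410 / (0.90 × 5.67×10⁻⁸ × 5.40))^(1/4).
T = (2.33×10^10)^(1/4) = 391 K.

T ≈ 391 K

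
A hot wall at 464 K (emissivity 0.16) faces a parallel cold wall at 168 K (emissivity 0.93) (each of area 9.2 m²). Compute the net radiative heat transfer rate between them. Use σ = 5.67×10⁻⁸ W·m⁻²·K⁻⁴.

Q ≈ 3760 W

For two large parallel gray plates, q = σ(T₁⁴ − T₂⁴) / (1/ε₁ + 1/ε₂ − 1).
1/ε₁ + 1/ε₂ − 1 = 1/0.16 + 1/0.93 − 1 = 6.325.
T₁⁴ − T₂⁴ = 4.64×10^10 − 7.97×10^8 = 4.56×10^10 K⁴.
q = 5.67×10⁻⁸ × 4.56×10^10 / 6.325 = 408 W/m².
Q = q·A = 408 × 9.2 = 3760 W.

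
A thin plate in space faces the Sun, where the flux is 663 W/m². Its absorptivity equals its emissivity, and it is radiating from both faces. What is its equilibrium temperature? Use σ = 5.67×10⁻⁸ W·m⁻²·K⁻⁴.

Absorbed flux αS = emitted flux 2εσT⁴ per unit area; with α = ε this gives T = (S/2σ)^(1/4).
T = (663 / (2 × 5.67×10⁻⁸))^(1/4) = (5.85×10^9)^(1/4).
T = 277 K.

T ≈ 277 K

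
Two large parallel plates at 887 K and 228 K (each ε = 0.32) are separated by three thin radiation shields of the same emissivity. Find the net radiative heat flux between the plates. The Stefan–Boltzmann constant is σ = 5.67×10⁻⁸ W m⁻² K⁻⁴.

q ≈ 1660 W/m²

Each of the 4 gaps contributes resistance (2/ε − 1) = 2/0.32 − 1 = 5.250; total = 21.00.
q = σ(T₁⁴ − T₂⁴) / 21.00 = 5.67×10⁻⁸ × 6.16×10^11 / 21.00 = 1660 W/m².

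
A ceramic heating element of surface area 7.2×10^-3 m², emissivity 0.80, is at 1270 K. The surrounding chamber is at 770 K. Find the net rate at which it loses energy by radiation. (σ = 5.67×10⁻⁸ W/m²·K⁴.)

Q = εσA(T⁴ − T_s⁴). T⁴ − T_s⁴ = (1270)⁴ − (770)⁴ = 2.60×10^12 − 3.52×10^11 = 2.25×10^12 K⁴.
Q = 0.80 × 5.67×10⁻⁸ × 7.20×10^-3 × 2.25×10^12 = 735 W.

Q ≈ 735 W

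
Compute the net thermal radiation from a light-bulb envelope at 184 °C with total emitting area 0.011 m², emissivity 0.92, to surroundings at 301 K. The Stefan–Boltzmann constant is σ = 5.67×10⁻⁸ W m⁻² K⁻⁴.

Q ≈ 20.3 W

Convert: 184 °C = 457 K.
Q = εσA(T⁴ − T_s⁴). T⁴ − T_s⁴ = (457)⁴ − (301)⁴ = 4.36×10^10 − 8.21×10^9 = 3.54×10^10 K⁴.
Q = 0.92 × 5.67×10⁻⁸ × 0.0110 × 3.54×10^10 = 20.3 W.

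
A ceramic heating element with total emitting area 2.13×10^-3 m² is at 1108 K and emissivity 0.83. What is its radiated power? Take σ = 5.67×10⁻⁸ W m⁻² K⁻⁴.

P = εσAT⁴ = 0.83 × 5.67×10⁻⁸ × 2.13×10^-3 × (1108)⁴ = 0.83 × 5.67×10⁻⁸ × 2.13×10^-3 × 1.51×10^12.
P = 151 W.

P ≈ 151 W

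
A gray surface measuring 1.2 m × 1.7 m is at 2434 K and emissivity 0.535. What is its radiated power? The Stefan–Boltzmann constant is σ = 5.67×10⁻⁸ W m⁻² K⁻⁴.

P ≈ 2.17×10^6 W

A = 1.2 × 1.7 = 2.04 m².
P = εσAT⁴ = 0.535 × 5.67×10⁻⁸ × 2.04 × (2434)⁴ = 0.535 × 5.67×10⁻⁸ × 2.04 × 3.51×10^13.
P = 2.17×10^6 W.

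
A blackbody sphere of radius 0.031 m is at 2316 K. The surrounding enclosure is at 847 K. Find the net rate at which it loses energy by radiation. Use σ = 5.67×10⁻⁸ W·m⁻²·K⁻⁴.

Q ≈ 19300 W

A = 4πr² = 4π × (0.031)² = 0.0121 m².
Q = σA(T⁴ − T_s⁴). T⁴ − T_s⁴ = (2316)⁴ − (847)⁴ = 2.88×10^13 − 5.15×10^11 = 2.83×10^13 K⁴.
Q = 5.67×10⁻⁸ × 0.0121 × 2.83×10^13 = 19300 W.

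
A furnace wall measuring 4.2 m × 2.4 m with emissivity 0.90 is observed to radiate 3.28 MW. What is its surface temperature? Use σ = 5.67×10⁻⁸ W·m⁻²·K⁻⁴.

A = 4.2 × 2.4 = 10.1 m².
From P = εσAT⁴, T = (P / εσA)^(1/4) = (3.28×10^6 / (0.90 × 5.67×10⁻⁸ × 10.1))^(1/4).
T = (6.38×10^12)^(1/4) = 1590 K.

T ≈ 1590 K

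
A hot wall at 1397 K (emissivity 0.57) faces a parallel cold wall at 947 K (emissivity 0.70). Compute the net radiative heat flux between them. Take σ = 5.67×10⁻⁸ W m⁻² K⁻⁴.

For two large parallel gray plates, q = σ(T₁⁴ − T₂⁴) / (1/ε₁ + 1/ε₂ − 1).
1/ε₁ + 1/ε₂ − 1 = 1/0.57 + 1/0.70 − 1 = 2.183.
T₁⁴ − T₂⁴ = 3.81×10^12 − 8.04×10^11 = 3.00×10^12 K⁴.
q = 5.67×10⁻⁸ × 3.00×10^12 / 2.183 = 78000 W/m².

q ≈ 78000 W/m²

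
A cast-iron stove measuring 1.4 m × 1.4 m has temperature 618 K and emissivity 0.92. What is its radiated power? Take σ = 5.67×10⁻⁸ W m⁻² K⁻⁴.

A = 1.4 × 1.4 = 1.96 m².
P = εσAT⁴ = 0.92 × 5.67×10⁻⁸ × 1.96 × (618)⁴ = 0.92 × 5.67×10⁻⁸ × 1.96 × 1.46×10^11.
P = 14900 W.

P ≈ 14900 W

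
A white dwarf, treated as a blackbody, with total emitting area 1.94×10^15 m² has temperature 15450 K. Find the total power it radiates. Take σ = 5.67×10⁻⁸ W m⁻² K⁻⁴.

P ≈ 6.27×10^24 W

P = σAT⁴ = 5.67×10⁻⁸ × 1.94×10^15 × (15450)⁴ = 5.67×10⁻⁸ × 1.94×10^15 × 5.70×10^16.
P = 6.27×10^24 W.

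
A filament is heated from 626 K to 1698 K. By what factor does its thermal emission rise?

P ∝ T⁴, so the ratio is (1698/626)⁴ = (2.712)⁴ = 54.1.

ratio ≈ 54.1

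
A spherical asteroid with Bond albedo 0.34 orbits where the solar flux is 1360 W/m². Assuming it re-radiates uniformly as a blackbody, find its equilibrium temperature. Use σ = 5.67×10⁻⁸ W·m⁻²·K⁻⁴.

Power absorbed = (1−a)S·πR²; power emitted = 4πR²σT⁴. Equating and cancelling πR²:
T = ((1−a)S / 4σ)^(1/4) = (898 / (4 × 5.67×10⁻⁸))^(1/4) = (3.96×10^9)^(1/4).
T = 251 K.

T ≈ 251 K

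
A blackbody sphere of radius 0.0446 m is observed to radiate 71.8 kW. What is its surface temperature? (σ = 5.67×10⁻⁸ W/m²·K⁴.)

A = 4πr² = 4π × (0.0446)² = 0.0250 m².
From P = σAT⁴, T = (P / σA)^(1/4) = (71800 / (5.67×10⁻⁸ × 0.0250))^(1/4).
T = (5.07×10^13)^(1/4) = 2670 K.

T ≈ 2670 K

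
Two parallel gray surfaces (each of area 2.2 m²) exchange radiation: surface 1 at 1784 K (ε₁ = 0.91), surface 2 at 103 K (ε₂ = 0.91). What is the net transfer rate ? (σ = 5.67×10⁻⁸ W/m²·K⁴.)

Q ≈ 1.05×10^6 W

For two large parallel gray plates, q = σ(T₁⁴ − T₂⁴) / (1/ε₁ + 1/ε₂ − 1).
1/ε₁ + 1/ε₂ − 1 = 1/0.91 + 1/0.91 − 1 = 1.198.
T₁⁴ − T₂⁴ = 1.01×10^13 − 1.13×10^8 = 1.01×10^13 K⁴.
q = 5.67×10⁻⁸ × 1.01×10^13 / 1.198 = 4.79×10^5 W/m².
Q = q·A = 4.79×10^5 × 2.2 = 1.05×10^6 W.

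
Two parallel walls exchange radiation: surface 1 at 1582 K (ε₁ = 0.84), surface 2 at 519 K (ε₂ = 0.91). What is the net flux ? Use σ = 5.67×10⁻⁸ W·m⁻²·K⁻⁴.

For two large parallel gray plates, q = σ(T₁⁴ − T₂⁴) / (1/ε₁ + 1/ε₂ − 1).
1/ε₁ + 1/ε₂ − 1 = 1/0.84 + 1/0.91 − 1 = 1.289.
T₁⁴ − T₂⁴ = 6.26×10^12 − 7.26×10^10 = 6.19×10^12 K⁴.
q = 5.67×10⁻⁸ × 6.19×10^12 / 1.289 = 2.72×10^5 W/m².

q ≈ 2.72×10^5 W/m²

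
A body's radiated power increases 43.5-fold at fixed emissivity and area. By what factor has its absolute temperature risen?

P ∝ T⁴ ⇒ T ∝ P^(1/4), so T scales by (43.5)^(1/4) = 2.57.

factor ≈ 2.57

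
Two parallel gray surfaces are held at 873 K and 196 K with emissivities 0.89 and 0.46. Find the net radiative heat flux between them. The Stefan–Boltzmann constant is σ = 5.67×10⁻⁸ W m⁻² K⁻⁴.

q ≈ 14300 W/m²

For two large parallel gray plates, q = σ(T₁⁴ − T₂⁴) / (1/ε₁ + 1/ε₂ − 1).
1/ε₁ + 1/ε₂ − 1 = 1/0.89 + 1/0.46 − 1 = 2.298.
T₁⁴ − T₂⁴ = 5.81×10^11 − 1.48×10^9 = 5.79×10^11 K⁴.
q = 5.67×10⁻⁸ × 5.79×10^11 / 2.298 = 14300 W/m².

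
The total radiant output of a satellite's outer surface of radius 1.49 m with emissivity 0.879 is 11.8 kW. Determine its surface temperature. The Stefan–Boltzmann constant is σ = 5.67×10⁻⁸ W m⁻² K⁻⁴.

T ≈ 304 K

A = 4πr² = 4π × (1.49)² = 27.9 m².
From P = εσAT⁴, T = (P / εσA)^(1/4) = (11800 / (0.879 × 5.67×10⁻⁸ × 27.9))^(1/4).
T = (8.49×10^9)^(1/4) = 304 K.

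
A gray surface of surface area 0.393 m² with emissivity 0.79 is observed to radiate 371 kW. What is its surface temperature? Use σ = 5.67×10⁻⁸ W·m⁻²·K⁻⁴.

T ≈ 2140 K

From P = εσAT⁴, T = (P / εσA)^(1/4) = (3.71×10^5 / (0.79 × 5.67×10⁻⁸ × 0.393))^(1/4).
T = (2.11×10^13)^(1/4) = 2140 K.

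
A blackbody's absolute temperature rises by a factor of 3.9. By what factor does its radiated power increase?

P ∝ T⁴, so the power scales as (3.9)⁴ = 231.

factor ≈ 231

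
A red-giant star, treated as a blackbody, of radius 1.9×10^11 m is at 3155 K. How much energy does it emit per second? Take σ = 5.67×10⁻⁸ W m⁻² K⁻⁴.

P ≈ 2.55×10^30 W

A = 4πr² = 4π × (1.9×10^11)² = 4.54×10^23 m².
P = σAT⁴ = 5.67×10⁻⁸ × 4.54×10^23 × (3155)⁴ = 5.67×10⁻⁸ × 4.54×10^23 × 9.91×10^13.
P = 2.55×10^30 W.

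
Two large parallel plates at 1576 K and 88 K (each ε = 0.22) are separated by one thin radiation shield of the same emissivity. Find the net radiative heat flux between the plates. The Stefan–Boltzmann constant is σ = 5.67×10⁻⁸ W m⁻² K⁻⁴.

q ≈ 21600 W/m²

Each of the 2 gaps contributes resistance (2/ε − 1) = 2/0.22 − 1 = 8.091; total = 16.18.
q = σ(T₁⁴ − T₂⁴) / 16.18 = 5.67×10⁻⁸ × 6.17×10^12 / 16.18 = 21600 W/m².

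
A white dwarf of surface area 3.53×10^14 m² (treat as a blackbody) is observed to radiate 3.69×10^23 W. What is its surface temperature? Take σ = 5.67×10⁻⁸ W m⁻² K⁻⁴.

From P = σAT⁴, T = (P / σA)^(1/4) = (3.69×10^23 / (5.67×10⁻⁸ × 3.53×10^14))^(1/4).
T = (1.84×10^16)^(1/4) = 11700 K.

T ≈ 11700 K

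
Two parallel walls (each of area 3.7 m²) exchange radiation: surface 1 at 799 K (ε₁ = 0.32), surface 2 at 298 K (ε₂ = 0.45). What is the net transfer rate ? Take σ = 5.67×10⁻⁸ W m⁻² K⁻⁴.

For two large parallel gray plates, q = σ(T₁⁴ − T₂⁴) / (1/ε₁ + 1/ε₂ − 1).
1/ε₁ + 1/ε₂ − 1 = 1/0.32 + 1/0.45 − 1 = 4.347.
T₁⁴ − T₂⁴ = 4.08×10^11 − 7.89×10^9 = 4.00×10^11 K⁴.
q = 5.67×10⁻⁸ × 4.00×10^11 / 4.347 = 5210 W/m².
Q = q·A = 5210 × 3.7 = 19300 W.

Q ≈ 19300 W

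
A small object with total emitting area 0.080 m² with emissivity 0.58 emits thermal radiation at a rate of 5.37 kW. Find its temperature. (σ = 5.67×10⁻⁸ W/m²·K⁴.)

From P = εσAT⁴, T = (P / εσA)^(1/4) = (5370 / (0.58 × 5.67×10⁻⁸ × 0.0800))^(1/4).
T = (2.04×10^12)^(1/4) = 1200 K.

T ≈ 1200 K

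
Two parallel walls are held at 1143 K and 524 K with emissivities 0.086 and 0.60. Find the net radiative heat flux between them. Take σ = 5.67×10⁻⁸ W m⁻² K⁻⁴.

For two large parallel gray plates, q = σ(T₁⁴ − T₂⁴) / (1/ε₁ + 1/ε₂ − 1).
1/ε₁ + 1/ε₂ − 1 = 1/0.086 + 1/0.60 − 1 = 12.29.
T₁⁴ − T₂⁴ = 1.71×10^12 − 7.54×10^10 = 1.63×10^12 K⁴.
q = 5.67×10⁻⁸ × 1.63×10^12 / 12.29 = 7520 W/m².

q ≈ 7520 W/m²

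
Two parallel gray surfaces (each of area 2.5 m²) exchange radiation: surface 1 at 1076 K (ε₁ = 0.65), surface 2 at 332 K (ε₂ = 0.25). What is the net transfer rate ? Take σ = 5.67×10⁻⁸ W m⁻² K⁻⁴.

Q ≈ 41500 W

For two large parallel gray plates, q = σ(T₁⁴ − T₂⁴) / (1/ε₁ + 1/ε₂ − 1).
1/ε₁ + 1/ε₂ − 1 = 1/0.65 + 1/0.25 − 1 = 4.538.
T₁⁴ − T₂⁴ = 1.34×10^12 − 1.21×10^10 = 1.33×10^12 K⁴.
q = 5.67×10⁻⁸ × 1.33×10^12 / 4.538 = 16600 W/m².
Q = q·A = 16600 × 2.5 = 41500 W.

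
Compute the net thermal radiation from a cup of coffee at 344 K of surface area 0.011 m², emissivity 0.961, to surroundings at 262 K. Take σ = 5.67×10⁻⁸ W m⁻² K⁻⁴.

Q ≈ 5.57 W

Q = εσA(T⁴ − T_s⁴). T⁴ − T_s⁴ = (344)⁴ − (262)⁴ = 1.40×10^10 − 4.71×10^9 = 9.29×10^9 K⁴.
Q = 0.961 × 5.67×10⁻⁸ × 0.0110 × 9.29×10^9 = 5.57 W.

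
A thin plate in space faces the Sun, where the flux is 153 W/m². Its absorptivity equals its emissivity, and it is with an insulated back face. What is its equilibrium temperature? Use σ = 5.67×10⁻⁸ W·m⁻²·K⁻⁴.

Absorbed flux αS = emitted flux εσT⁴ (one radiating face); with α = ε, T = (S/σ)^(1/4).
T = (153 / 5.67×10⁻⁸)^(1/4) = (2.70×10^9)^(1/4).
T = 228 K.

T ≈ 228 K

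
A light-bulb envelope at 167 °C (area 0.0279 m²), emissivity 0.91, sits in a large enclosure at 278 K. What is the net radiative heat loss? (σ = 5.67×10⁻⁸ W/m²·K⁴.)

Q ≈ 45.4 W

Convert: 167 °C = 440 K.
Q = εσA(T⁴ − T_s⁴). T⁴ − T_s⁴ = (440)⁴ − (278)⁴ = 3.75×10^10 − 5.97×10^9 = 3.15×10^10 K⁴.
Q = 0.91 × 5.67×10⁻⁸ × 0.0279 × 3.15×10^10 = 45.4 W.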